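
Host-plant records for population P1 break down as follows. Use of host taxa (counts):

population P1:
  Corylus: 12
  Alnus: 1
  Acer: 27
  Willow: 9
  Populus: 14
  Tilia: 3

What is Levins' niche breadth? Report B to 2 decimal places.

Proportions for population P1 (n=66): 12/66=0.1818, 1/66=0.0152, 27/66=0.4091, 9/66=0.1364, 14/66=0.2121, 3/66=0.0455
Σpᵢ² = 0.1818² + 0.0152² + 0.4091² + 0.1364² + 0.2121² + 0.0455² = 0.033051 + 0.000231 + 0.167363 + 0.018605 + 0.044986 + 0.002070 = 0.266306
B = 1 / 0.266306 = 3.7551

3.76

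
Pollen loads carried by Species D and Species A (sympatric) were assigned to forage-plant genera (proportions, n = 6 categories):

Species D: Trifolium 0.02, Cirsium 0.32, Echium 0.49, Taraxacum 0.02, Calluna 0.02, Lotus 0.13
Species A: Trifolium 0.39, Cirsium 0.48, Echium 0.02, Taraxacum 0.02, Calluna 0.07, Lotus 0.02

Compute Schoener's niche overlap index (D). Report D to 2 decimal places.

Σ|p₁ᵢ − p₂ᵢ| = 0.37 + 0.16 + 0.47 + 0.00 + 0.05 + 0.11 = 1.16
D = 1 − ½ × 1.16 = 1 − 0.580 = 0.4200

0.42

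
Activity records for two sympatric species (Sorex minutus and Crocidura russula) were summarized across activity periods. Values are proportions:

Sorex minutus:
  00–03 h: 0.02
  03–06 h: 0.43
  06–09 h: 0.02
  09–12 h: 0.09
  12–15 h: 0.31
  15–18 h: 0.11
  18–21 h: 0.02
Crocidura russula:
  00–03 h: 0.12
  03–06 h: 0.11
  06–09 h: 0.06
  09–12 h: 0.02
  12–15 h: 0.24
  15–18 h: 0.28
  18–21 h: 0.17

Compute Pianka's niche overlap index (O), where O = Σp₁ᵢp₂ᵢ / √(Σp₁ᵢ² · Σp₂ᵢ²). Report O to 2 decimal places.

Σ p₁ᵢp₂ᵢ = 0.0024 + 0.0473 + 0.0012 + 0.0018 + 0.0744 + 0.0308 + 0.0034 = 0.1613
Σp_1ᵢ² = 0.02² + 0.43² + 0.02² + 0.09² + 0.31² + 0.11² + 0.02² = 0.0004 + 0.1849 + 0.0004 + 0.0081 + 0.0961 + 0.0121 + 0.0004 = 0.3024
Σp_2ᵢ² = 0.12² + 0.11² + 0.06² + 0.02² + 0.24² + 0.28² + 0.17² = 0.0144 + 0.0121 + 0.0036 + 0.0004 + 0.0576 + 0.0784 + 0.0289 = 0.1954
O = 0.1613 / √(0.3024 × 0.1954) = 0.1613 / 0.24308 = 0.6636

0.66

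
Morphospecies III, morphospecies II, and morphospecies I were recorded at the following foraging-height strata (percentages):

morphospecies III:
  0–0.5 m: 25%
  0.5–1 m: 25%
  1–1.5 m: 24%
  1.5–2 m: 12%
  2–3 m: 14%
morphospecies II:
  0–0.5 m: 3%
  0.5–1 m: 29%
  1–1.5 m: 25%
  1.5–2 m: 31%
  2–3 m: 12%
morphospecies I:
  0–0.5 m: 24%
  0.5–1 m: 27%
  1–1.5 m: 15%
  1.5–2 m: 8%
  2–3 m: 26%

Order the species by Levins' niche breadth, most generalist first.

morphospecies III > morphospecies I > morphospecies II

Convert percentages to proportions (divide by 100).
Σp_IIIᵢ² = 0.25² + 0.25² + 0.24² + 0.12² + 0.14² = 0.0625 + 0.0625 + 0.0576 + 0.0144 + 0.0196 = 0.2166
B_III = 1 / 0.2166 = 4.6168
Σp_IIᵢ² = 0.03² + 0.29² + 0.25² + 0.31² + 0.12² = 0.0009 + 0.0841 + 0.0625 + 0.0961 + 0.0144 = 0.2580
B_II = 1 / 0.2580 = 3.8760
Σp_Iᵢ² = 0.24² + 0.27² + 0.15² + 0.08² + 0.26² = 0.0576 + 0.0729 + 0.0225 + 0.0064 + 0.0676 = 0.2270
B_I = 1 / 0.2270 = 4.4053
Ranking by B (broadest → narrowest): morphospecies III (4.62) > morphospecies I (4.41) > morphospecies II (3.88)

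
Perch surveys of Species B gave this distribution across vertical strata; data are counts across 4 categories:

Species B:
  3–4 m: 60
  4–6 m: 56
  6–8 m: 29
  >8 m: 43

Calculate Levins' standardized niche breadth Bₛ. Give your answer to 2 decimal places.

0.92

Proportions for Species B (n=188): 60/188=0.3191, 56/188=0.2979, 29/188=0.1543, 43/188=0.2287
Σpᵢ² = 0.3191² + 0.2979² + 0.1543² + 0.2287² = 0.101825 + 0.088744 + 0.023808 + 0.052304 = 0.266681
B = 1 / 0.266681 = 3.7498
Bₛ = (B − 1)/(n − 1) = (3.7498 − 1)/(4 − 1) = 2.7498/3 = 0.9166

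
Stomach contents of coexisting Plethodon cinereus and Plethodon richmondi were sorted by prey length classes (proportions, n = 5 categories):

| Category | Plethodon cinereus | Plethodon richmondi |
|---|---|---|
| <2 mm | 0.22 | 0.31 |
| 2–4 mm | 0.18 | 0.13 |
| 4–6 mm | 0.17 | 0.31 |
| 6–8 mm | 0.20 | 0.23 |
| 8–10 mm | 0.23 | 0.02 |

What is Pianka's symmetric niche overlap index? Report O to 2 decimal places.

Σ p₁ᵢp₂ᵢ = 0.0682 + 0.0234 + 0.0527 + 0.0460 + 0.0046 = 0.1949
Σp_1ᵢ² = 0.22² + 0.18² + 0.17² + 0.20² + 0.23² = 0.0484 + 0.0324 + 0.0289 + 0.0400 + 0.0529 = 0.2026
Σp_2ᵢ² = 0.31² + 0.13² + 0.31² + 0.23² + 0.02² = 0.0961 + 0.0169 + 0.0961 + 0.0529 + 0.0004 = 0.2624
O = 0.1949 / √(0.2026 × 0.2624) = 0.1949 / 0.23057 = 0.8453

0.85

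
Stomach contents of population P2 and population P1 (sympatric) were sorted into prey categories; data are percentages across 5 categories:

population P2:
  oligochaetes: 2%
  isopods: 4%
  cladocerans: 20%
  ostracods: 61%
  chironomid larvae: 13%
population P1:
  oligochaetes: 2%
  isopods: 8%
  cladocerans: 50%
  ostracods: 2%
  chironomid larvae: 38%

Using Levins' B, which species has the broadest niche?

Convert percentages to proportions (divide by 100).
Σp_P2ᵢ² = 0.02² + 0.04² + 0.20² + 0.61² + 0.13² = 0.0004 + 0.0016 + 0.0400 + 0.3721 + 0.0169 = 0.4310
B_P2 = 1 / 0.4310 = 2.3202
Σp_P1ᵢ² = 0.02² + 0.08² + 0.50² + 0.02² + 0.38² = 0.0004 + 0.0064 + 0.2500 + 0.0004 + 0.1444 = 0.4016
B_P1 = 1 / 0.4016 = 2.4900
Highest B → broadest niche (most generalist): population P1 (B = 2.49).

population P1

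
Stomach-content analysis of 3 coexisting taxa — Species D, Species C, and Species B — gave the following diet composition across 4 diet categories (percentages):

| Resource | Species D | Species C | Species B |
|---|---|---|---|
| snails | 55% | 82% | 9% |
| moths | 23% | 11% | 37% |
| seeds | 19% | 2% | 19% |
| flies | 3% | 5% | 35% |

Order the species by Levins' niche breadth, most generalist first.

Species B > Species D > Species C

Convert percentages to proportions (divide by 100).
Σp_Dᵢ² = 0.55² + 0.23² + 0.19² + 0.03² = 0.3025 + 0.0529 + 0.0361 + 0.0009 = 0.3924
B_D = 1 / 0.3924 = 2.5484
Σp_Cᵢ² = 0.82² + 0.11² + 0.02² + 0.05² = 0.6724 + 0.0121 + 0.0004 + 0.0025 = 0.6874
B_C = 1 / 0.6874 = 1.4548
Σp_Bᵢ² = 0.09² + 0.37² + 0.19² + 0.35² = 0.0081 + 0.1369 + 0.0361 + 0.1225 = 0.3036
B_B = 1 / 0.3036 = 3.2938
Ranking by B (broadest → narrowest): Species B (3.29) > Species D (2.55) > Species C (1.45)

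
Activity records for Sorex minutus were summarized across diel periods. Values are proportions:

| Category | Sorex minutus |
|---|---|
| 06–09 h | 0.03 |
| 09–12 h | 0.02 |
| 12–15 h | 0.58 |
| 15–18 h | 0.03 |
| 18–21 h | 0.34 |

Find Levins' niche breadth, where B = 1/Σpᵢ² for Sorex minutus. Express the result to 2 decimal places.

2.20

Σpᵢ² = 0.03² + 0.02² + 0.58² + 0.03² + 0.34² = 0.0009 + 0.0004 + 0.3364 + 0.0009 + 0.1156 = 0.4542
B = 1 / 0.4542 = 2.2017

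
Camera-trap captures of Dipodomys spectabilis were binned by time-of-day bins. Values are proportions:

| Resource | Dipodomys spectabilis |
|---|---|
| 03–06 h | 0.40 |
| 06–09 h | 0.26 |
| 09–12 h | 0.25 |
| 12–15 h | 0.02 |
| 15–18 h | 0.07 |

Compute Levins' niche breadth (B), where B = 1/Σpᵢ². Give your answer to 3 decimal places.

Σpᵢ² = 0.40² + 0.26² + 0.25² + 0.02² + 0.07² = 0.1600 + 0.0676 + 0.0625 + 0.0004 + 0.0049 = 0.2954
B = 1 / 0.2954 = 3.38524

3.385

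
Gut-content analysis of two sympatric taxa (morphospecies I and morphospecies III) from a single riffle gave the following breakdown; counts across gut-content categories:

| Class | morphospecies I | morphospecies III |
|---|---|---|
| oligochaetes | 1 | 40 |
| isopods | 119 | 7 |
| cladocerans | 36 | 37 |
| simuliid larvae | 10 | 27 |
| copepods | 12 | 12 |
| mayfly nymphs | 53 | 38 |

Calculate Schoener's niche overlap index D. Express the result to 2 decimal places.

0.53

Proportions for morphospecies I (n=231): 1/231=0.0043, 119/231=0.5152, 36/231=0.1558, 10/231=0.0433, 12/231=0.0519, 53/231=0.2294
Proportions for morphospecies III (n=161): 40/161=0.2484, 7/161=0.0435, 37/161=0.2298, 27/161=0.1677, 12/161=0.0745, 38/161=0.2360
Σ|p₁ᵢ − p₂ᵢ| = 0.2441 + 0.4717 + 0.0740 + 0.1244 + 0.0226 + 0.0066 = 0.9434
D = 1 − ½ × 0.9434 = 1 − 0.47170 = 0.52830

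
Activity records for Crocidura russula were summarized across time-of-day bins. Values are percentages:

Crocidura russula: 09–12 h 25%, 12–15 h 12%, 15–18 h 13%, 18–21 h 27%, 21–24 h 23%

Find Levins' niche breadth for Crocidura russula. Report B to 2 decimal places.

Convert percentages to proportions (divide by 100).
Σpᵢ² = 0.25² + 0.12² + 0.13² + 0.27² + 0.23² = 0.0625 + 0.0144 + 0.0169 + 0.0729 + 0.0529 = 0.2196
B = 1 / 0.2196 = 4.5537

4.55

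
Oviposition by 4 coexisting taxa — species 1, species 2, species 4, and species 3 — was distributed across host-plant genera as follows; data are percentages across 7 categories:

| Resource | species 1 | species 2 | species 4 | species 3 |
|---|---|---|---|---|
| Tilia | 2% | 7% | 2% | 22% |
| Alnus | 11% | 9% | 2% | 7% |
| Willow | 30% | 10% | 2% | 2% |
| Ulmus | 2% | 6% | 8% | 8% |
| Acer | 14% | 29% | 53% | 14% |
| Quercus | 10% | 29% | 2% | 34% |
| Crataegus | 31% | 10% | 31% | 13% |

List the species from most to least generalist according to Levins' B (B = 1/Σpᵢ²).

species 2 > species 3 > species 1 > species 4

Convert percentages to proportions (divide by 100).
Σp_1ᵢ² = 0.02² + 0.11² + 0.30² + 0.02² + 0.14² + 0.10² + 0.31² = 0.0004 + 0.0121 + 0.0900 + 0.0004 + 0.0196 + 0.0100 + 0.0961 = 0.2286
B_1 = 1 / 0.2286 = 4.3745
Σp_2ᵢ² = 0.07² + 0.09² + 0.10² + 0.06² + 0.29² + 0.29² + 0.10² = 0.0049 + 0.0081 + 0.0100 + 0.0036 + 0.0841 + 0.0841 + 0.0100 = 0.2048
B_2 = 1 / 0.2048 = 4.8828
Σp_4ᵢ² = 0.02² + 0.02² + 0.02² + 0.08² + 0.53² + 0.02² + 0.31² = 0.0004 + 0.0004 + 0.0004 + 0.0064 + 0.2809 + 0.0004 + 0.0961 = 0.3850
B_4 = 1 / 0.3850 = 2.5974
Σp_3ᵢ² = 0.22² + 0.07² + 0.02² + 0.08² + 0.14² + 0.34² + 0.13² = 0.0484 + 0.0049 + 0.0004 + 0.0064 + 0.0196 + 0.1156 + 0.0169 = 0.2122
B_3 = 1 / 0.2122 = 4.7125
Ranking by B (broadest → narrowest): species 2 (4.88) > species 3 (4.71) > species 1 (4.37) > species 4 (2.60)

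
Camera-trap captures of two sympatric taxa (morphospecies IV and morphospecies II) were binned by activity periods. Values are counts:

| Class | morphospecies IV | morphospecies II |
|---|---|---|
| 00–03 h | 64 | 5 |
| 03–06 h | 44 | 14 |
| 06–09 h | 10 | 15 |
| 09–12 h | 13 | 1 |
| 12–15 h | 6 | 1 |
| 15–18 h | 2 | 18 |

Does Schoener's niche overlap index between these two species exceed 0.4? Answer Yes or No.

Yes

Proportions for morphospecies IV (n=139): 64/139=0.4604, 44/139=0.3165, 10/139=0.0719, 13/139=0.0935, 6/139=0.0432, 2/139=0.0144
Proportions for morphospecies II (n=54): 5/54=0.0926, 14/54=0.2593, 15/54=0.2778, 1/54=0.0185, 1/54=0.0185, 18/54=0.3333
Σ|p₁ᵢ − p₂ᵢ| = 0.3678 + 0.0572 + 0.2059 + 0.0750 + 0.0247 + 0.3189 = 1.0495
D = 1 − ½ × 1.0495 = 1 − 0.52475 = 0.47525
D = 0.47525 > 0.4 → Yes.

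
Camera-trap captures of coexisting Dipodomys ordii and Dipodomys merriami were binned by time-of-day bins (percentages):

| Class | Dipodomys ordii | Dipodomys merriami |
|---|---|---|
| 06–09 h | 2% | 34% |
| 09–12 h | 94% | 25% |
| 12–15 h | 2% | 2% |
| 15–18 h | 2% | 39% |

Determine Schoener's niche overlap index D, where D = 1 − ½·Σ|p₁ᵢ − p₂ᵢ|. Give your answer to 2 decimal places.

Convert percentages to proportions (divide by 100).
Σ|p₁ᵢ − p₂ᵢ| = 0.32 + 0.69 + 0.00 + 0.37 = 1.38
D = 1 − ½ × 1.38 = 1 − 0.690 = 0.3100

0.31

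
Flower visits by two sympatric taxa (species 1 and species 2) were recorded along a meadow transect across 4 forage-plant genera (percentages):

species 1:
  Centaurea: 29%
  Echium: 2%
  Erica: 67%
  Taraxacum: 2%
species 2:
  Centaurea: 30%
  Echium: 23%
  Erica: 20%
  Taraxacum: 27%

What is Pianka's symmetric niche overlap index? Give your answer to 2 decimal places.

0.63

Convert percentages to proportions (divide by 100).
Σ p₁ᵢp₂ᵢ = 0.0870 + 0.0046 + 0.1340 + 0.0054 = 0.2310
Σp_1ᵢ² = 0.29² + 0.02² + 0.67² + 0.02² = 0.0841 + 0.0004 + 0.4489 + 0.0004 = 0.5338
Σp_2ᵢ² = 0.30² + 0.23² + 0.20² + 0.27² = 0.0900 + 0.0529 + 0.0400 + 0.0729 = 0.2558
O = 0.2310 / √(0.5338 × 0.2558) = 0.2310 / 0.36952 = 0.6251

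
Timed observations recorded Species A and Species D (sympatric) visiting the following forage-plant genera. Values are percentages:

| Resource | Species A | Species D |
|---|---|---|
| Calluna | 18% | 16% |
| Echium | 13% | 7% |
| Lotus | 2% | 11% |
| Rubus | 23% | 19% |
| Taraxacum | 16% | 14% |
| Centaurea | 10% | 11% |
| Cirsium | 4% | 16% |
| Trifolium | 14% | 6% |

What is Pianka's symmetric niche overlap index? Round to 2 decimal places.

Convert percentages to proportions (divide by 100).
Σ p₁ᵢp₂ᵢ = 0.0288 + 0.0091 + 0.0022 + 0.0437 + 0.0224 + 0.0110 + 0.0064 + 0.0084 = 0.1320
Σp_1ᵢ² = 0.18² + 0.13² + 0.02² + 0.23² + 0.16² + 0.10² + 0.04² + 0.14² = 0.0324 + 0.0169 + 0.0004 + 0.0529 + 0.0256 + 0.0100 + 0.0016 + 0.0196 = 0.1594
Σp_2ᵢ² = 0.16² + 0.07² + 0.11² + 0.19² + 0.14² + 0.11² + 0.16² + 0.06² = 0.0256 + 0.0049 + 0.0121 + 0.0361 + 0.0196 + 0.0121 + 0.0256 + 0.0036 = 0.1396
O = 0.1320 / √(0.1594 × 0.1396) = 0.1320 / 0.14917 = 0.8849

0.88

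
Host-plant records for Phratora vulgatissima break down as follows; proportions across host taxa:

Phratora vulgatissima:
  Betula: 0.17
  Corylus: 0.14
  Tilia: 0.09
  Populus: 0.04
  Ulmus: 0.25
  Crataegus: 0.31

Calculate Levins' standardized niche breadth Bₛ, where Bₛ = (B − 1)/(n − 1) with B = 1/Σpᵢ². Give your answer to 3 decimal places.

Σpᵢ² = 0.17² + 0.14² + 0.09² + 0.04² + 0.25² + 0.31² = 0.0289 + 0.0196 + 0.0081 + 0.0016 + 0.0625 + 0.0961 = 0.2168
B = 1 / 0.2168 = 4.61255
Bₛ = (B − 1)/(n − 1) = (4.61255 − 1)/(6 − 1) = 3.61255/5 = 0.72251

0.723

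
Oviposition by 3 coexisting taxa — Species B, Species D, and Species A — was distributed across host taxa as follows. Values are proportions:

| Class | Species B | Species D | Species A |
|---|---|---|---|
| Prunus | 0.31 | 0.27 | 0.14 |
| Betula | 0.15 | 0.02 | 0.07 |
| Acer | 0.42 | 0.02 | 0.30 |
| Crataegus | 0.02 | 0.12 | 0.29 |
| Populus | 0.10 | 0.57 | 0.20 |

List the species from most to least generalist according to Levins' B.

Species A > Species B > Species D

Σp_Bᵢ² = 0.31² + 0.15² + 0.42² + 0.02² + 0.10² = 0.0961 + 0.0225 + 0.1764 + 0.0004 + 0.0100 = 0.3054
B_B = 1 / 0.3054 = 3.2744
Σp_Dᵢ² = 0.27² + 0.02² + 0.02² + 0.12² + 0.57² = 0.0729 + 0.0004 + 0.0004 + 0.0144 + 0.3249 = 0.4130
B_D = 1 / 0.4130 = 2.4213
Σp_Aᵢ² = 0.14² + 0.07² + 0.30² + 0.29² + 0.20² = 0.0196 + 0.0049 + 0.0900 + 0.0841 + 0.0400 = 0.2386
B_A = 1 / 0.2386 = 4.1911
Ranking by B (broadest → narrowest): Species A (4.19) > Species B (3.27) > Species D (2.42)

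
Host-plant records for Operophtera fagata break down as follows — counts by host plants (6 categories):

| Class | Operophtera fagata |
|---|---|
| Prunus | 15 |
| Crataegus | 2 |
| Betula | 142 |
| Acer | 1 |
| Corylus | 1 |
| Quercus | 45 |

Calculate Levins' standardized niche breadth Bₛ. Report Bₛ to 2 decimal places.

Proportions for Operophtera fagata (n=206): 15/206=0.0728, 2/206=0.0097, 142/206=0.6893, 1/206=0.0049, 1/206=0.0049, 45/206=0.2184
Σpᵢ² = 0.0728² + 0.0097² + 0.6893² + 0.0049² + 0.0049² + 0.2184² = 0.005300 + 0.000094 + 0.475134 + 0.000024 + 0.000024 + 0.047699 = 0.528275
B = 1 / 0.528275 = 1.8930
Bₛ = (B − 1)/(n − 1) = (1.8930 − 1)/(6 − 1) = 0.8930/5 = 0.1786

0.18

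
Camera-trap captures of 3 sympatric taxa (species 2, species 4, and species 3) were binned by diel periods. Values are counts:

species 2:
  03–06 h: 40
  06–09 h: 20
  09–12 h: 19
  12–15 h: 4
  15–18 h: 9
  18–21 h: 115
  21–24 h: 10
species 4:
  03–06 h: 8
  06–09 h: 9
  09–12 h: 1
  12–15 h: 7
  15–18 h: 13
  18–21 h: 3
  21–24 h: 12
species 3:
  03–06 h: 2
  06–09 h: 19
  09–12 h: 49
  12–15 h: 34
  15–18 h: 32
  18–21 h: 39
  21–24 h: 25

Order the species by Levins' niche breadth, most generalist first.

species 3 > species 4 > species 2

Proportions for species 2 (n=217): 40/217=0.1843, 20/217=0.0922, 19/217=0.0876, 4/217=0.0184, 9/217=0.0415, 115/217=0.5300, 10/217=0.0461
Proportions for species 4 (n=53): 8/53=0.1509, 9/53=0.1698, 1/53=0.0189, 7/53=0.1321, 13/53=0.2453, 3/53=0.0566, 12/53=0.2264
Proportions for species 3 (n=200): 2/200=0.0100, 19/200=0.0950, 49/200=0.2450, 34/200=0.1700, 32/200=0.1600, 39/200=0.1950, 25/200=0.1250
Σp_2ᵢ² = 0.1843² + 0.0922² + 0.0876² + 0.0184² + 0.0415² + 0.5300² + 0.0461² = 0.033966 + 0.008501 + 0.007674 + 0.000339 + 0.001722 + 0.280900 + 0.002125 = 0.335227
B_2 = 1 / 0.335227 = 2.9831
Σp_4ᵢ² = 0.1509² + 0.1698² + 0.0189² + 0.1321² + 0.2453² + 0.0566² + 0.2264² = 0.022771 + 0.028832 + 0.000357 + 0.017450 + 0.060172 + 0.003204 + 0.051257 = 0.184043
B_4 = 1 / 0.184043 = 5.4335
Σp_3ᵢ² = 0.0100² + 0.0950² + 0.2450² + 0.1700² + 0.1600² + 0.1950² + 0.1250² = 0.000100 + 0.009025 + 0.060025 + 0.028900 + 0.025600 + 0.038025 + 0.015625 = 0.177300
B_3 = 1 / 0.177300 = 5.6402
Ranking by B (broadest → narrowest): species 3 (5.64) > species 4 (5.43) > species 2 (2.98)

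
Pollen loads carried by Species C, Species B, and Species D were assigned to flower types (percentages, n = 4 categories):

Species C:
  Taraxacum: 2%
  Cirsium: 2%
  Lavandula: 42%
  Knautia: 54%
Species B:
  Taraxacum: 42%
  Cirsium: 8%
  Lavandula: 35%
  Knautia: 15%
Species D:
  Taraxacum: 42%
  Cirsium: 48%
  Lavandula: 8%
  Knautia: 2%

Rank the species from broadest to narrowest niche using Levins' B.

Convert percentages to proportions (divide by 100).
Σp_Cᵢ² = 0.02² + 0.02² + 0.42² + 0.54² = 0.0004 + 0.0004 + 0.1764 + 0.2916 = 0.4688
B_C = 1 / 0.4688 = 2.1331
Σp_Bᵢ² = 0.42² + 0.08² + 0.35² + 0.15² = 0.1764 + 0.0064 + 0.1225 + 0.0225 = 0.3278
B_B = 1 / 0.3278 = 3.0506
Σp_Dᵢ² = 0.42² + 0.48² + 0.08² + 0.02² = 0.1764 + 0.2304 + 0.0064 + 0.0004 = 0.4136
B_D = 1 / 0.4136 = 2.4178
Ranking by B (broadest → narrowest): Species B (3.05) > Species D (2.42) > Species C (2.13)

Species B > Species D > Species C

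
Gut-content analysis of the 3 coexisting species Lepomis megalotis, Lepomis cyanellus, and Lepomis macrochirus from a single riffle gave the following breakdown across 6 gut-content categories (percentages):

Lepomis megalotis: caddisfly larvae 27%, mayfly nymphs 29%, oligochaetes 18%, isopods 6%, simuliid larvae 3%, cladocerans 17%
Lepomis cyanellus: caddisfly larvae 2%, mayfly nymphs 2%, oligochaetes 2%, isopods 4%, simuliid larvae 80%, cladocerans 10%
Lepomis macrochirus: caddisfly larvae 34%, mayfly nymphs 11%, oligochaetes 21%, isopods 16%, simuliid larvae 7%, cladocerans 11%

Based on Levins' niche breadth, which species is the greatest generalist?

Convert percentages to proportions (divide by 100).
Σp_megaᵢ² = 0.27² + 0.29² + 0.18² + 0.06² + 0.03² + 0.17² = 0.0729 + 0.0841 + 0.0324 + 0.0036 + 0.0009 + 0.0289 = 0.2228
B_mega = 1 / 0.2228 = 4.4883
Σp_cyanᵢ² = 0.02² + 0.02² + 0.02² + 0.04² + 0.80² + 0.10² = 0.0004 + 0.0004 + 0.0004 + 0.0016 + 0.6400 + 0.0100 = 0.6528
B_cyan = 1 / 0.6528 = 1.5319
Σp_macrᵢ² = 0.34² + 0.11² + 0.21² + 0.16² + 0.07² + 0.11² = 0.1156 + 0.0121 + 0.0441 + 0.0256 + 0.0049 + 0.0121 = 0.2144
B_macr = 1 / 0.2144 = 4.6642
Highest B → broadest niche (most generalist): Lepomis macrochirus (B = 4.66).

Lepomis macrochirus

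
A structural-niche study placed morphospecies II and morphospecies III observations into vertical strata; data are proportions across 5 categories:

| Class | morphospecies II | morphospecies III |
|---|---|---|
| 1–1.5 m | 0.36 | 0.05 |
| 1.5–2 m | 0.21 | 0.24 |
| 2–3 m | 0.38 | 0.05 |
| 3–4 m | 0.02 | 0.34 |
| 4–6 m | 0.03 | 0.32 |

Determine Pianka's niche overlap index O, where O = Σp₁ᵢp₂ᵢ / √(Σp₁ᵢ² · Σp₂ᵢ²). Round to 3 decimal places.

0.347

Σ p₁ᵢp₂ᵢ = 0.0180 + 0.0504 + 0.0190 + 0.0068 + 0.0096 = 0.1038
Σp_1ᵢ² = 0.36² + 0.21² + 0.38² + 0.02² + 0.03² = 0.1296 + 0.0441 + 0.1444 + 0.0004 + 0.0009 = 0.3194
Σp_2ᵢ² = 0.05² + 0.24² + 0.05² + 0.34² + 0.32² = 0.0025 + 0.0576 + 0.0025 + 0.1156 + 0.1024 = 0.2806
O = 0.1038 / √(0.3194 × 0.2806) = 0.1038 / 0.299372 = 0.34673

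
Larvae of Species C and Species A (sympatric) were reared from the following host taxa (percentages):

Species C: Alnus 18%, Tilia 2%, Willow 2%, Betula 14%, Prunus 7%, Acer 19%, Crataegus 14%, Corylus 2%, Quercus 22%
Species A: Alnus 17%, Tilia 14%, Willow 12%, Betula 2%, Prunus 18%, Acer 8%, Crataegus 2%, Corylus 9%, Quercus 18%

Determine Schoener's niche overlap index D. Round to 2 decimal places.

Convert percentages to proportions (divide by 100).
Σ|p₁ᵢ − p₂ᵢ| = 0.01 + 0.12 + 0.10 + 0.12 + 0.11 + 0.11 + 0.12 + 0.07 + 0.04 = 0.80
D = 1 − ½ × 0.80 = 1 − 0.400 = 0.6000

0.60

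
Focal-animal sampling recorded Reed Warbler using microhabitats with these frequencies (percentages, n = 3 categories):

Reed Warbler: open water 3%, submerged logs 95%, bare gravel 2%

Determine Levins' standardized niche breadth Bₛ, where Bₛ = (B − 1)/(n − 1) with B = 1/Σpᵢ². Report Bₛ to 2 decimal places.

Convert percentages to proportions (divide by 100).
Σpᵢ² = 0.03² + 0.95² + 0.02² = 0.0009 + 0.9025 + 0.0004 = 0.9038
B = 1 / 0.9038 = 1.1064
Bₛ = (B − 1)/(n − 1) = (1.1064 − 1)/(3 − 1) = 0.1064/2 = 0.0532

0.05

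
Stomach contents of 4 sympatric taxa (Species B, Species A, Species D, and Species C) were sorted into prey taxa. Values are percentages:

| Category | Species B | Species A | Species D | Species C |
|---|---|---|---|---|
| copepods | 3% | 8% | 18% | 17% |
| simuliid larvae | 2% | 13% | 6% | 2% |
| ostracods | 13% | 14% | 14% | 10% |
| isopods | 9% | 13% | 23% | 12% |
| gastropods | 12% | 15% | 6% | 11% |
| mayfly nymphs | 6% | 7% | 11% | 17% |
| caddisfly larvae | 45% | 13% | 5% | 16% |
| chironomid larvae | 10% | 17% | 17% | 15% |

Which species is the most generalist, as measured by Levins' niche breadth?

Species A

Convert percentages to proportions (divide by 100).
Σp_Bᵢ² = 0.03² + 0.02² + 0.13² + 0.09² + 0.12² + 0.06² + 0.45² + 0.10² = 0.0009 + 0.0004 + 0.0169 + 0.0081 + 0.0144 + 0.0036 + 0.2025 + 0.0100 = 0.2568
B_B = 1 / 0.2568 = 3.8941
Σp_Aᵢ² = 0.08² + 0.13² + 0.14² + 0.13² + 0.15² + 0.07² + 0.13² + 0.17² = 0.0064 + 0.0169 + 0.0196 + 0.0169 + 0.0225 + 0.0049 + 0.0169 + 0.0289 = 0.1330
B_A = 1 / 0.1330 = 7.5188
Σp_Dᵢ² = 0.18² + 0.06² + 0.14² + 0.23² + 0.06² + 0.11² + 0.05² + 0.17² = 0.0324 + 0.0036 + 0.0196 + 0.0529 + 0.0036 + 0.0121 + 0.0025 + 0.0289 = 0.1556
B_D = 1 / 0.1556 = 6.4267
Σp_Cᵢ² = 0.17² + 0.02² + 0.10² + 0.12² + 0.11² + 0.17² + 0.16² + 0.15² = 0.0289 + 0.0004 + 0.0100 + 0.0144 + 0.0121 + 0.0289 + 0.0256 + 0.0225 = 0.1428
B_C = 1 / 0.1428 = 7.0028
Highest B → broadest niche (most generalist): Species A (B = 7.52).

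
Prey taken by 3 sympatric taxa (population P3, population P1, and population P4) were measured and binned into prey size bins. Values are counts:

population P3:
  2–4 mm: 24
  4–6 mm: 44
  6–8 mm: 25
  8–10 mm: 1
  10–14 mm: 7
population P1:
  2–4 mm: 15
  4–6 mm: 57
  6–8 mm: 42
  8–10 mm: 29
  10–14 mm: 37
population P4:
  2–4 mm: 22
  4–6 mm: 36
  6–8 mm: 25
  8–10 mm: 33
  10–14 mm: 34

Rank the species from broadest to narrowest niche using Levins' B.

population P4 > population P1 > population P3

Proportions for population P3 (n=101): 24/101=0.2376, 44/101=0.4356, 25/101=0.2475, 1/101=0.0099, 7/101=0.0693
Proportions for population P1 (n=180): 15/180=0.0833, 57/180=0.3167, 42/180=0.2333, 29/180=0.1611, 37/180=0.2056
Proportions for population P4 (n=150): 22/150=0.1467, 36/150=0.2400, 25/150=0.1667, 33/150=0.2200, 34/150=0.2267
Σp_P3ᵢ² = 0.2376² + 0.4356² + 0.2475² + 0.0099² + 0.0693² = 0.056454 + 0.189747 + 0.061256 + 0.000098 + 0.004802 = 0.312357
B_P3 = 1 / 0.312357 = 3.2015
Σp_P1ᵢ² = 0.0833² + 0.3167² + 0.2333² + 0.1611² + 0.2056² = 0.006939 + 0.100299 + 0.054429 + 0.025953 + 0.042271 = 0.229891
B_P1 = 1 / 0.229891 = 4.3499
Σp_P4ᵢ² = 0.1467² + 0.2400² + 0.1667² + 0.2200² + 0.2267² = 0.021521 + 0.057600 + 0.027789 + 0.048400 + 0.051393 = 0.206703
B_P4 = 1 / 0.206703 = 4.8379
Ranking by B (broadest → narrowest): population P4 (4.84) > population P1 (4.35) > population P3 (3.20)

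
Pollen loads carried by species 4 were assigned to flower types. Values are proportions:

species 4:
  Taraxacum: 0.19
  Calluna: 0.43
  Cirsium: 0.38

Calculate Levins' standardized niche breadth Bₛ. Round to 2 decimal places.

Σpᵢ² = 0.19² + 0.43² + 0.38² = 0.0361 + 0.1849 + 0.1444 = 0.3654
B = 1 / 0.3654 = 2.7367
Bₛ = (B − 1)/(n − 1) = (2.7367 − 1)/(3 − 1) = 1.7367/2 = 0.8684

0.87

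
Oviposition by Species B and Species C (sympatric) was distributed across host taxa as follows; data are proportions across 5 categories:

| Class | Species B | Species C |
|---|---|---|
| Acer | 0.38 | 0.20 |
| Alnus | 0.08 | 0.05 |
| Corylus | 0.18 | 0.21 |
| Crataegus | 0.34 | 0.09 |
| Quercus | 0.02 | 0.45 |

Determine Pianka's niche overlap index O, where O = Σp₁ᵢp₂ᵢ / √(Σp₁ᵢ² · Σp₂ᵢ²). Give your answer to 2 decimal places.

0.53

Σ p₁ᵢp₂ᵢ = 0.0760 + 0.0040 + 0.0378 + 0.0306 + 0.0090 = 0.1574
Σp_1ᵢ² = 0.38² + 0.08² + 0.18² + 0.34² + 0.02² = 0.1444 + 0.0064 + 0.0324 + 0.1156 + 0.0004 = 0.2992
Σp_2ᵢ² = 0.20² + 0.05² + 0.21² + 0.09² + 0.45² = 0.0400 + 0.0025 + 0.0441 + 0.0081 + 0.2025 = 0.2972
O = 0.1574 / √(0.2992 × 0.2972) = 0.1574 / 0.29820 = 0.5278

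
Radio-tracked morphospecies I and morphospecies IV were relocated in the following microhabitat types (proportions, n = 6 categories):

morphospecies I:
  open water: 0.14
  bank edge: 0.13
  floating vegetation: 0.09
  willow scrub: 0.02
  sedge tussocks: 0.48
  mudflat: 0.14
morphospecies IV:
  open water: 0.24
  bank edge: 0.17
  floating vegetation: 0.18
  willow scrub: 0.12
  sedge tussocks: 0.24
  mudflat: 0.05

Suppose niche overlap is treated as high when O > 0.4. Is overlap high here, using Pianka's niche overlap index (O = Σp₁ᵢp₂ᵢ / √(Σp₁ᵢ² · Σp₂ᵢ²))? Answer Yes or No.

Yes

Σ p₁ᵢp₂ᵢ = 0.0336 + 0.0221 + 0.0162 + 0.0024 + 0.1152 + 0.0070 = 0.1965
Σp_1ᵢ² = 0.14² + 0.13² + 0.09² + 0.02² + 0.48² + 0.14² = 0.0196 + 0.0169 + 0.0081 + 0.0004 + 0.2304 + 0.0196 = 0.2950
Σp_2ᵢ² = 0.24² + 0.17² + 0.18² + 0.12² + 0.24² + 0.05² = 0.0576 + 0.0289 + 0.0324 + 0.0144 + 0.0576 + 0.0025 = 0.1934
O = 0.1965 / √(0.2950 × 0.1934) = 0.1965 / 0.23886 = 0.8227
O = 0.8227 > 0.4 → Yes.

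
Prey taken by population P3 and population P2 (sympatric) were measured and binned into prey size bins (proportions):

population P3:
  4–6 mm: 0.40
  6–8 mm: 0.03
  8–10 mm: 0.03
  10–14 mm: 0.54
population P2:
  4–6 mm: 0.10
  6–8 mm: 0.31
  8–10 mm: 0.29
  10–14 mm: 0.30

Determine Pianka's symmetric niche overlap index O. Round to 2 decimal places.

Σ p₁ᵢp₂ᵢ = 0.0400 + 0.0093 + 0.0087 + 0.1620 = 0.2200
Σp_1ᵢ² = 0.40² + 0.03² + 0.03² + 0.54² = 0.1600 + 0.0009 + 0.0009 + 0.2916 = 0.4534
Σp_2ᵢ² = 0.10² + 0.31² + 0.29² + 0.30² = 0.0100 + 0.0961 + 0.0841 + 0.0900 = 0.2802
O = 0.2200 / √(0.4534 × 0.2802) = 0.2200 / 0.35643 = 0.6172

0.62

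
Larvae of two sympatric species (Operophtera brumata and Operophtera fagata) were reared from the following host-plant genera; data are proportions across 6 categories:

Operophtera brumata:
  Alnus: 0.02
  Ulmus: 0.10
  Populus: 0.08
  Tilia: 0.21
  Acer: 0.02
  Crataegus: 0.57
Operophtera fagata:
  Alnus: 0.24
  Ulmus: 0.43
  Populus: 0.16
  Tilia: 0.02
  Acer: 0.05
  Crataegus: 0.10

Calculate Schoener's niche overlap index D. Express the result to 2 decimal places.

0.34

Σ|p₁ᵢ − p₂ᵢ| = 0.22 + 0.33 + 0.08 + 0.19 + 0.03 + 0.47 = 1.32
D = 1 − ½ × 1.32 = 1 − 0.660 = 0.3400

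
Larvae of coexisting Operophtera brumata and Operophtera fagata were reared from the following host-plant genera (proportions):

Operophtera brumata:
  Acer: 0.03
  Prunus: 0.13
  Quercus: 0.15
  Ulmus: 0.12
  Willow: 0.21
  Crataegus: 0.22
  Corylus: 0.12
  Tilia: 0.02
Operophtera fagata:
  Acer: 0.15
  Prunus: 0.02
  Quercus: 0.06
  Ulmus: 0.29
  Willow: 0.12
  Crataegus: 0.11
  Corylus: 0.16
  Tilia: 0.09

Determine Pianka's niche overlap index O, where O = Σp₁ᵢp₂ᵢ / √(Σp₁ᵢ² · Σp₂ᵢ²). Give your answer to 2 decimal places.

0.73

Σ p₁ᵢp₂ᵢ = 0.0045 + 0.0026 + 0.0090 + 0.0348 + 0.0252 + 0.0242 + 0.0192 + 0.0018 = 0.1213
Σp_1ᵢ² = 0.03² + 0.13² + 0.15² + 0.12² + 0.21² + 0.22² + 0.12² + 0.02² = 0.0009 + 0.0169 + 0.0225 + 0.0144 + 0.0441 + 0.0484 + 0.0144 + 0.0004 = 0.1620
Σp_2ᵢ² = 0.15² + 0.02² + 0.06² + 0.29² + 0.12² + 0.11² + 0.16² + 0.09² = 0.0225 + 0.0004 + 0.0036 + 0.0841 + 0.0144 + 0.0121 + 0.0256 + 0.0081 = 0.1708
O = 0.1213 / √(0.1620 × 0.1708) = 0.1213 / 0.16634 = 0.7292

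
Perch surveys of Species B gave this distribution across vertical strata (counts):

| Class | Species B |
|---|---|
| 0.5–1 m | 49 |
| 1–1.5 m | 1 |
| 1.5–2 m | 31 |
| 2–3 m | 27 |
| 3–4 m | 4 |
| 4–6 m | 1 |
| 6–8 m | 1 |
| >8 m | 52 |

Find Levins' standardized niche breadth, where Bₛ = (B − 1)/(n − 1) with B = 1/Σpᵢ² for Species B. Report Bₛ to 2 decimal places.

0.43

Proportions for Species B (n=166): 49/166=0.2952, 1/166=0.0060, 31/166=0.1867, 27/166=0.1627, 4/166=0.0241, 1/166=0.0060, 1/166=0.0060, 52/166=0.3133
Σpᵢ² = 0.2952² + 0.0060² + 0.1867² + 0.1627² + 0.0241² + 0.0060² + 0.0060² + 0.3133² = 0.087143 + 0.000036 + 0.034857 + 0.026471 + 0.000581 + 0.000036 + 0.000036 + 0.098157 = 0.247317
B = 1 / 0.247317 = 4.0434
Bₛ = (B − 1)/(n − 1) = (4.0434 − 1)/(8 − 1) = 3.0434/7 = 0.4348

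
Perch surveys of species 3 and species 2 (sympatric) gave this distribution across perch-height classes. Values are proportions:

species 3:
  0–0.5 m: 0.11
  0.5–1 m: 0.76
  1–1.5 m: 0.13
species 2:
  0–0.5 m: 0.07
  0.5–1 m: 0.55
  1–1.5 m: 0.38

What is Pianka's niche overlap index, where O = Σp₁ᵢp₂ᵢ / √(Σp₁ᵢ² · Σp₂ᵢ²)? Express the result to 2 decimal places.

0.91

Σ p₁ᵢp₂ᵢ = 0.0077 + 0.4180 + 0.0494 = 0.4751
Σp_1ᵢ² = 0.11² + 0.76² + 0.13² = 0.0121 + 0.5776 + 0.0169 = 0.6066
Σp_2ᵢ² = 0.07² + 0.55² + 0.38² = 0.0049 + 0.3025 + 0.1444 = 0.4518
O = 0.4751 / √(0.6066 × 0.4518) = 0.4751 / 0.52351 = 0.9075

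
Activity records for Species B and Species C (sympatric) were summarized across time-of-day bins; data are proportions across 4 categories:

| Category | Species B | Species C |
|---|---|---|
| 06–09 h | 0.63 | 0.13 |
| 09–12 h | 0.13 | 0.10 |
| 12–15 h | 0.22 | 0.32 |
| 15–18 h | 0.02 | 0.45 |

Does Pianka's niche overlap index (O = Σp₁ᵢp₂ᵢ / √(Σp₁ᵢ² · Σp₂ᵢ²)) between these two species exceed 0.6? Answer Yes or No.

No

Σ p₁ᵢp₂ᵢ = 0.0819 + 0.0130 + 0.0704 + 0.0090 = 0.1743
Σp_1ᵢ² = 0.63² + 0.13² + 0.22² + 0.02² = 0.3969 + 0.0169 + 0.0484 + 0.0004 = 0.4626
Σp_2ᵢ² = 0.13² + 0.10² + 0.32² + 0.45² = 0.0169 + 0.0100 + 0.1024 + 0.2025 = 0.3318
O = 0.1743 / √(0.4626 × 0.3318) = 0.1743 / 0.39178 = 0.4449
O = 0.4449 < 0.6 → No.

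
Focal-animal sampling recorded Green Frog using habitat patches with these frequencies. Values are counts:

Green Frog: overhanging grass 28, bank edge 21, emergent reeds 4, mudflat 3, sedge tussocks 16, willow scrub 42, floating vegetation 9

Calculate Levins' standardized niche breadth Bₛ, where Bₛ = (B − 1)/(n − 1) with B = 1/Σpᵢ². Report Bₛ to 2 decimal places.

0.59

Proportions for Green Frog (n=123): 28/123=0.2276, 21/123=0.1707, 4/123=0.0325, 3/123=0.0244, 16/123=0.1301, 42/123=0.3415, 9/123=0.0732
Σpᵢ² = 0.2276² + 0.1707² + 0.0325² + 0.0244² + 0.1301² + 0.3415² + 0.0732² = 0.051802 + 0.029138 + 0.001056 + 0.000595 + 0.016926 + 0.116622 + 0.005358 = 0.221497
B = 1 / 0.221497 = 4.5147
Bₛ = (B − 1)/(n − 1) = (4.5147 − 1)/(7 − 1) = 3.5147/6 = 0.5858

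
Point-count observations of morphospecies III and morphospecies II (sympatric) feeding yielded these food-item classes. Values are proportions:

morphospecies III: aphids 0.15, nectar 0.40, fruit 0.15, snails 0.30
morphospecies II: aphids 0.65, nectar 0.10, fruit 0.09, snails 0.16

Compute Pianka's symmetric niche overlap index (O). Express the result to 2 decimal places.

Σ p₁ᵢp₂ᵢ = 0.0975 + 0.0400 + 0.0135 + 0.0480 = 0.1990
Σp_1ᵢ² = 0.15² + 0.40² + 0.15² + 0.30² = 0.0225 + 0.1600 + 0.0225 + 0.0900 = 0.2950
Σp_2ᵢ² = 0.65² + 0.10² + 0.09² + 0.16² = 0.4225 + 0.0100 + 0.0081 + 0.0256 = 0.4662
O = 0.1990 / √(0.2950 × 0.4662) = 0.1990 / 0.37085 = 0.5366

0.54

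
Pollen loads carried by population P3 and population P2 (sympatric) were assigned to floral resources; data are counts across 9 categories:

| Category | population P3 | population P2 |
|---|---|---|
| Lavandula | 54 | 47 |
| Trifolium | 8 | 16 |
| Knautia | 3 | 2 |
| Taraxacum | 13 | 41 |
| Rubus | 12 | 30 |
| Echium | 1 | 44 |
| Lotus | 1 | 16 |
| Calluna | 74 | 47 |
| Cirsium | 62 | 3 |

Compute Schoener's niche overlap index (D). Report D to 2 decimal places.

0.56

Proportions for population P3 (n=228): 54/228=0.2368, 8/228=0.0351, 3/228=0.0132, 13/228=0.0570, 12/228=0.0526, 1/228=0.0044, 1/228=0.0044, 74/228=0.3246, 62/228=0.2719
Proportions for population P2 (n=246): 47/246=0.1911, 16/246=0.0650, 2/246=0.0081, 41/246=0.1667, 30/246=0.1220, 44/246=0.1789, 16/246=0.0650, 47/246=0.1911, 3/246=0.0122
Σ|p₁ᵢ − p₂ᵢ| = 0.0457 + 0.0299 + 0.0051 + 0.1097 + 0.0694 + 0.1745 + 0.0606 + 0.1335 + 0.2597 = 0.8881
D = 1 − ½ × 0.8881 = 1 − 0.44405 = 0.55595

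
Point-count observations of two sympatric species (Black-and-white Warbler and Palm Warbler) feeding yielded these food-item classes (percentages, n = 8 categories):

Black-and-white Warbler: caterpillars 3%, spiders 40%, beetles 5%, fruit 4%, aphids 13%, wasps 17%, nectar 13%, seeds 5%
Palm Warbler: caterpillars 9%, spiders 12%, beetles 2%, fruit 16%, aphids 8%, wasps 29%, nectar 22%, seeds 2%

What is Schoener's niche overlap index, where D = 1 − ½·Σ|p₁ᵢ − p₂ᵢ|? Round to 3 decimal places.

0.610

Convert percentages to proportions (divide by 100).
Σ|p₁ᵢ − p₂ᵢ| = 0.06 + 0.28 + 0.03 + 0.12 + 0.05 + 0.12 + 0.09 + 0.03 = 0.78
D = 1 − ½ × 0.78 = 1 − 0.390 = 0.61000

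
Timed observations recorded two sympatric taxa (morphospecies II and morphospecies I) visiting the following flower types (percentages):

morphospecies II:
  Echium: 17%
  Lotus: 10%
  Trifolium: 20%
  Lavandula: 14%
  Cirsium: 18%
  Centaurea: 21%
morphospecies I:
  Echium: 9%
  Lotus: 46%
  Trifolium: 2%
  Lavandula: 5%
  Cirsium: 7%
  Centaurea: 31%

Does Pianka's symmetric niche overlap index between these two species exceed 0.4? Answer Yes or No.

Convert percentages to proportions (divide by 100).
Σ p₁ᵢp₂ᵢ = 0.0153 + 0.0460 + 0.0040 + 0.0070 + 0.0126 + 0.0651 = 0.1500
Σp_1ᵢ² = 0.17² + 0.10² + 0.20² + 0.14² + 0.18² + 0.21² = 0.0289 + 0.0100 + 0.0400 + 0.0196 + 0.0324 + 0.0441 = 0.1750
Σp_2ᵢ² = 0.09² + 0.46² + 0.02² + 0.05² + 0.07² + 0.31² = 0.0081 + 0.2116 + 0.0004 + 0.0025 + 0.0049 + 0.0961 = 0.3236
O = 0.1500 / √(0.1750 × 0.3236) = 0.1500 / 0.23797 = 0.6303
O = 0.6303 > 0.4 → Yes.

Yes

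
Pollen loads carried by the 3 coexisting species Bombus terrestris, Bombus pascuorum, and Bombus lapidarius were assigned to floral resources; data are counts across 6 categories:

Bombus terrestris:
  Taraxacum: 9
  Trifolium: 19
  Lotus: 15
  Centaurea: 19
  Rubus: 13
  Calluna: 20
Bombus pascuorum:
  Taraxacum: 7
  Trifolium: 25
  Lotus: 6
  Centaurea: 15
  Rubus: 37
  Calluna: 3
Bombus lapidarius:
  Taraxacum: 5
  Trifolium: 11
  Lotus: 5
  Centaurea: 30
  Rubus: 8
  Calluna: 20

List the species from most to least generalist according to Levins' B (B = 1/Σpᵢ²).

Bombus terrestris > Bombus lapidarius > Bombus pascuorum

Proportions for Bombus terrestris (n=95): 9/95=0.0947, 19/95=0.2000, 15/95=0.1579, 19/95=0.2000, 13/95=0.1368, 20/95=0.2105
Proportions for Bombus pascuorum (n=93): 7/93=0.0753, 25/93=0.2688, 6/93=0.0645, 15/93=0.1613, 37/93=0.3978, 3/93=0.0323
Proportions for Bombus lapidarius (n=79): 5/79=0.0633, 11/79=0.1392, 5/79=0.0633, 30/79=0.3797, 8/79=0.1013, 20/79=0.2532
Σp_terrᵢ² = 0.0947² + 0.2000² + 0.1579² + 0.2000² + 0.1368² + 0.2105² = 0.008968 + 0.040000 + 0.024932 + 0.040000 + 0.018714 + 0.044310 = 0.176924
B_terr = 1 / 0.176924 = 5.6521
Σp_pascᵢ² = 0.0753² + 0.2688² + 0.0645² + 0.1613² + 0.3978² + 0.0323² = 0.005670 + 0.072253 + 0.004160 + 0.026018 + 0.158245 + 0.001043 = 0.267389
B_pasc = 1 / 0.267389 = 3.7399
Σp_lapiᵢ² = 0.0633² + 0.1392² + 0.0633² + 0.3797² + 0.1013² + 0.2532² = 0.004007 + 0.019377 + 0.004007 + 0.144172 + 0.010262 + 0.064110 = 0.245935
B_lapi = 1 / 0.245935 = 4.0661
Ranking by B (broadest → narrowest): Bombus terrestris (5.65) > Bombus lapidarius (4.07) > Bombus pascuorum (3.74)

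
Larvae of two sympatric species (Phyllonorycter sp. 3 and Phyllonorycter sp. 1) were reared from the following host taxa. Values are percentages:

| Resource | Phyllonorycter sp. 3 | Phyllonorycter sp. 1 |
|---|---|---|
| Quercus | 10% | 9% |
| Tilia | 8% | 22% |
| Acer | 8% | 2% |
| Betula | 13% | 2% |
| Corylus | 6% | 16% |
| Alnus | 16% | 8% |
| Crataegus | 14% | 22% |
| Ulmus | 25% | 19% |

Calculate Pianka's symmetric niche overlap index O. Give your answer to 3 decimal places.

0.812

Convert percentages to proportions (divide by 100).
Σ p₁ᵢp₂ᵢ = 0.0090 + 0.0176 + 0.0016 + 0.0026 + 0.0096 + 0.0128 + 0.0308 + 0.0475 = 0.1315
Σp_1ᵢ² = 0.10² + 0.08² + 0.08² + 0.13² + 0.06² + 0.16² + 0.14² + 0.25² = 0.0100 + 0.0064 + 0.0064 + 0.0169 + 0.0036 + 0.0256 + 0.0196 + 0.0625 = 0.1510
Σp_2ᵢ² = 0.09² + 0.22² + 0.02² + 0.02² + 0.16² + 0.08² + 0.22² + 0.19² = 0.0081 + 0.0484 + 0.0004 + 0.0004 + 0.0256 + 0.0064 + 0.0484 + 0.0361 = 0.1738
O = 0.1315 / √(0.1510 × 0.1738) = 0.1315 / 0.161999 = 0.81173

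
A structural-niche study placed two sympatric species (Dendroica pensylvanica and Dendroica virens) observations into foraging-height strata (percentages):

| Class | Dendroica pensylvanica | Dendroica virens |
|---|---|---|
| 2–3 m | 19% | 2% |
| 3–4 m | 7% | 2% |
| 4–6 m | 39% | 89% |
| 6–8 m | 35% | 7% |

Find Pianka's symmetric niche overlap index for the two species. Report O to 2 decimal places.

0.75

Convert percentages to proportions (divide by 100).
Σ p₁ᵢp₂ᵢ = 0.0038 + 0.0014 + 0.3471 + 0.0245 = 0.3768
Σp_1ᵢ² = 0.19² + 0.07² + 0.39² + 0.35² = 0.0361 + 0.0049 + 0.1521 + 0.1225 = 0.3156
Σp_2ᵢ² = 0.02² + 0.02² + 0.89² + 0.07² = 0.0004 + 0.0004 + 0.7921 + 0.0049 = 0.7978
O = 0.3768 / √(0.3156 × 0.7978) = 0.3768 / 0.50178 = 0.7509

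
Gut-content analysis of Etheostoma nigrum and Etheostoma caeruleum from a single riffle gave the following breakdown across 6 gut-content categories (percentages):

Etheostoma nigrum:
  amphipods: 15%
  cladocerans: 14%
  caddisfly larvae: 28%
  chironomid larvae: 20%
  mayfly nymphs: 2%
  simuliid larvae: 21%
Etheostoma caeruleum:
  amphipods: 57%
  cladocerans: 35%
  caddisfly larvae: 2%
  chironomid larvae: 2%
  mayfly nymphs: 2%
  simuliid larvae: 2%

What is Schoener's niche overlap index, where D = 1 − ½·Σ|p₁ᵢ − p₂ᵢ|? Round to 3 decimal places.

0.370

Convert percentages to proportions (divide by 100).
Σ|p₁ᵢ − p₂ᵢ| = 0.42 + 0.21 + 0.26 + 0.18 + 0.00 + 0.19 = 1.26
D = 1 − ½ × 1.26 = 1 − 0.630 = 0.37000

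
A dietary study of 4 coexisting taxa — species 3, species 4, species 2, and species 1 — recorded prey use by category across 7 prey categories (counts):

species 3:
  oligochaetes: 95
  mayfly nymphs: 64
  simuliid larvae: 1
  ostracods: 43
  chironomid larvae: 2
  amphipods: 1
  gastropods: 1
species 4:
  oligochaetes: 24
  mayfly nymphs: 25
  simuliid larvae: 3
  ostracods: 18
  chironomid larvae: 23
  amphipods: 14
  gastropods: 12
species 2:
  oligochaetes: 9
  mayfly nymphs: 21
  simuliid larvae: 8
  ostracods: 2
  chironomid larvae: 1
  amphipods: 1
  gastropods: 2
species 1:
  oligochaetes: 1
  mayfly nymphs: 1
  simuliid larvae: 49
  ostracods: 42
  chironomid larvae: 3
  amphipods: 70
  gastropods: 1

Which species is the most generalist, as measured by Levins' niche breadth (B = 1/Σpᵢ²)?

species 4

Proportions for species 3 (n=207): 95/207=0.4589, 64/207=0.3092, 1/207=0.0048, 43/207=0.2077, 2/207=0.0097, 1/207=0.0048, 1/207=0.0048
Proportions for species 4 (n=119): 24/119=0.2017, 25/119=0.2101, 3/119=0.0252, 18/119=0.1513, 23/119=0.1933, 14/119=0.1176, 12/119=0.1008
Proportions for species 2 (n=44): 9/44=0.2045, 21/44=0.4773, 8/44=0.1818, 2/44=0.0455, 1/44=0.0227, 1/44=0.0227, 2/44=0.0455
Proportions for species 1 (n=167): 1/167=0.0060, 1/167=0.0060, 49/167=0.2934, 42/167=0.2515, 3/167=0.0180, 70/167=0.4192, 1/167=0.0060
Σp_3ᵢ² = 0.4589² + 0.3092² + 0.0048² + 0.2077² + 0.0097² + 0.0048² + 0.0048² = 0.210589 + 0.095605 + 0.000023 + 0.043139 + 0.000094 + 0.000023 + 0.000023 = 0.349496
B_3 = 1 / 0.349496 = 2.8613
Σp_4ᵢ² = 0.2017² + 0.2101² + 0.0252² + 0.1513² + 0.1933² + 0.1176² + 0.1008² = 0.040683 + 0.044142 + 0.000635 + 0.022892 + 0.037365 + 0.013830 + 0.010161 = 0.169708
B_4 = 1 / 0.169708 = 5.8925
Σp_2ᵢ² = 0.2045² + 0.4773² + 0.1818² + 0.0455² + 0.0227² + 0.0227² + 0.0455² = 0.041820 + 0.227815 + 0.033051 + 0.002070 + 0.000515 + 0.000515 + 0.002070 = 0.307856
B_2 = 1 / 0.307856 = 3.2483
Σp_1ᵢ² = 0.0060² + 0.0060² + 0.2934² + 0.2515² + 0.0180² + 0.4192² + 0.0060² = 0.000036 + 0.000036 + 0.086084 + 0.063252 + 0.000324 + 0.175729 + 0.000036 = 0.325497
B_1 = 1 / 0.325497 = 3.0722
Highest B → broadest niche (most generalist): species 4 (B = 5.89).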